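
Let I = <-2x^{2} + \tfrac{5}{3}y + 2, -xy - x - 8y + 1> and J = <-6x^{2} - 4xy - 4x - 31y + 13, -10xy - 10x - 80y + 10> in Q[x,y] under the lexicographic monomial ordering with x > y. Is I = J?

No, the ideals differ.

Two ideals are equal iff their reduced Gröbner bases coincide (the reduced basis is unique for a fixed ordering).
Buchberger on the first generating set:
f_1 = -2x^{2} + \tfrac{5}{3}y + 2, LT = x^{2}.
f_2 = -xy - x - 8y + 1, LT = xy.

S(f_1,f_2): lcm = x^{2}y. S = -x^{2} - 8xy + x - \tfrac{5}{6}y^{2} - y.
  leading term x^{2}: subtract (\tfrac{1}{2})·f_1 from -x^{2} - 8xy + x - \tfrac{5}{6}y^{2} - y → -8xy + x - \tfrac{5}{6}y^{2} - \tfrac{11}{6}y - 1
  leading term xy: subtract (8)·f_2 from -8xy + x - \tfrac{5}{6}y^{2} - \tfrac{11}{6}y - 1 → 9x - \tfrac{5}{6}y^{2} + \tfrac{373}{6}y - 9
  leading term x: no divisor's leading term divides it; move 9x to the remainder.
  leading term y^{2}: no divisor's leading term divides it; move -\tfrac{5}{6}y^{2} to the remainder.
  leading term y: no divisor's leading term divides it; move \tfrac{373}{6}y to the remainder.
  leading term 1: no divisor's leading term divides it; move -9 to the remainder.
  remainder 9x - \tfrac{5}{6}y^{2} + \tfrac{373}{6}y - 9 ≠ 0; add g_3 = 9x - \tfrac{5}{6}y^{2} + \tfrac{373}{6}y - 9 to the basis.

S(f_2,g_3): lcm = xy. S = x + \tfrac{5}{54}y^{3} - \tfrac{373}{54}y^{2} + 9y - 1.
  leading term x: subtract (\tfrac{1}{9})·g_3 from x + \tfrac{5}{54}y^{3} - \tfrac{373}{54}y^{2} + 9y - 1 → \tfrac{5}{54}y^{3} - \tfrac{184}{27}y^{2} + \tfrac{113}{54}y
  leading term y^{3}: no divisor's leading term divides it; move \tfrac{5}{54}y^{3} to the remainder.
  leading term y^{2}: no divisor's leading term divides it; move -\tfrac{184}{27}y^{2} to the remainder.
  leading term y: no divisor's leading term divides it; move \tfrac{113}{54}y to the remainder.
  remainder \tfrac{5}{54}y^{3} - \tfrac{184}{27}y^{2} + \tfrac{113}{54}y ≠ 0; add g_4 = \tfrac{5}{54}y^{3} - \tfrac{184}{27}y^{2} + \tfrac{113}{54}y to the basis.

The other S-polynomials (S(f_1,g_3), S(f_1,g_4), S(f_2,g_4), S(g_3,g_4)) all reduce to 0 modulo the current basis, so we have a Gröbner basis.
Inter-reduce: drop elements whose leading term is divisible by another's, tail-reduce, and make monic.
Reduced Gröbner basis: {x - \tfrac{5}{54}y^{2} + \tfrac{373}{54}y - 1, y^{3} - \tfrac{368}{5}y^{2} + \tfrac{113}{5}y}.

Buchberger on the second generating set:
h_1 = -6x^{2} - 4xy - 4x - 31y + 13, LT = x^{2}.
h_2 = -10xy - 10x - 80y + 10, LT = xy.

S(h_1,h_2): lcm = x^{2}y. S = -x^{2} + \tfrac{2}{3}xy^{2} - \tfrac{22}{3}xy + x + \tfrac{31}{6}y^{2} - \tfrac{13}{6}y.
  leading term x^{2}: subtract (\tfrac{1}{6})·h_1 from -x^{2} + \tfrac{2}{3}xy^{2} - \tfrac{22}{3}xy + x + \tfrac{31}{6}y^{2} - \tfrac{13}{6}y → \tfrac{2}{3}xy^{2} - \tfrac{20}{3}xy + \tfrac{5}{3}x + \tfrac{31}{6}y^{2} + 3y - \tfrac{13}{6}
  leading term xy^{2}: subtract (-\tfrac{1}{15}y)·h_2 from \tfrac{2}{3}xy^{2} - \tfrac{20}{3}xy + \tfrac{5}{3}x + \tfrac{31}{6}y^{2} + 3y - \tfrac{13}{6} → -\tfrac{22}{3}xy + \tfrac{5}{3}x - \tfrac{1}{6}y^{2} + \tfrac{11}{3}y - \tfrac{13}{6}
  leading term xy: subtract (\tfrac{11}{15})·h_2 from -\tfrac{22}{3}xy + \tfrac{5}{3}x - \tfrac{1}{6}y^{2} + \tfrac{11}{3}y - \tfrac{13}{6} → 9x - \tfrac{1}{6}y^{2} + \tfrac{187}{3}y - \tfrac{19}{2}
  leading term x: no divisor's leading term divides it; move 9x to the remainder.
  leading term y^{2}: no divisor's leading term divides it; move -\tfrac{1}{6}y^{2} to the remainder.
  leading term y: no divisor's leading term divides it; move \tfrac{187}{3}y to the remainder.
  leading term 1: no divisor's leading term divides it; move -\tfrac{19}{2} to the remainder.
  remainder 9x - \tfrac{1}{6}y^{2} + \tfrac{187}{3}y - \tfrac{19}{2} ≠ 0; add k_3 = 9x - \tfrac{1}{6}y^{2} + \tfrac{187}{3}y - \tfrac{19}{2} to the basis.

S(h_2,k_3): lcm = xy. S = x + \tfrac{1}{54}y^{3} - \tfrac{187}{27}y^{2} + \tfrac{163}{18}y - 1.
  leading term x: subtract (\tfrac{1}{9})·k_3 from x + \tfrac{1}{54}y^{3} - \tfrac{187}{27}y^{2} + \tfrac{163}{18}y - 1 → \tfrac{1}{54}y^{3} - \tfrac{373}{54}y^{2} + \tfrac{115}{54}y + \tfrac{1}{18}
  leading term y^{3}: no divisor's leading term divides it; move \tfrac{1}{54}y^{3} to the remainder.
  leading term y^{2}: no divisor's leading term divides it; move -\tfrac{373}{54}y^{2} to the remainder.
  leading term y: no divisor's leading term divides it; move \tfrac{115}{54}y to the remainder.
  leading term 1: no divisor's leading term divides it; move \tfrac{1}{18} to the remainder.
  remainder \tfrac{1}{54}y^{3} - \tfrac{373}{54}y^{2} + \tfrac{115}{54}y + \tfrac{1}{18} ≠ 0; add k_4 = \tfrac{1}{54}y^{3} - \tfrac{373}{54}y^{2} + \tfrac{115}{54}y + \tfrac{1}{18} to the basis.

The other S-polynomials (S(h_1,k_3), S(h_1,k_4), S(h_2,k_4), S(k_3,k_4)) all reduce to 0 modulo the current basis, so we have a Gröbner basis.
Inter-reduce: drop elements whose leading term is divisible by another's, tail-reduce, and make monic.
Reduced Gröbner basis: {x - \tfrac{1}{54}y^{2} + \tfrac{187}{27}y - \tfrac{19}{18}, y^{3} - 373y^{2} + 115y + 3}.

Since the reduced bases disagree, the two ideals are not the same.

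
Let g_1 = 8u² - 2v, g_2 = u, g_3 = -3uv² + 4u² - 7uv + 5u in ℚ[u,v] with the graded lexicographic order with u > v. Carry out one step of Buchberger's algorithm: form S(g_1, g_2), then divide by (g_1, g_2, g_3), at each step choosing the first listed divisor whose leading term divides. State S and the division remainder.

lcm(LM(g_1), LM(g_2)) = u².
S = (lcm/LT(g_1))·g_1 − (lcm/LT(g_2))·g_2 = -¼v.
Reduce S modulo (g_1, g_2, g_3) in that order:
  leading term v: no divisor's leading term divides it; move -¼v to the remainder.
The remainder -¼v is nonzero, so it would be added as the next basis element.

S(g_1, g_2) = -¼v; remainder on division = -¼v.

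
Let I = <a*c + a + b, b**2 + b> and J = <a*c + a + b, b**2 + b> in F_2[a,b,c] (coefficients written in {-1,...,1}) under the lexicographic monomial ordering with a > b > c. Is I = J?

Equality of ideals is decidable: compute both reduced Gröbner bases (unique for the ordering) and check whether they agree.
Buchberger on the first generating set:
f_1 = a*c + a + b, LT = a*c.
f_2 = b**2 + b, LT = b**2.

The S-polynomials (S(f_1,f_2)) all reduce to 0 modulo the current basis, so we have a Gröbner basis.
Inter-reduce: drop elements whose leading term is divisible by another's, tail-reduce, and make monic.
Reduced Gröbner basis: {a*c + a + b, b**2 + b}.

Buchberger on the second generating set:
h_1 = a*c + a + b, LT = a*c.
h_2 = b**2 + b, LT = b**2.

The S-polynomials (S(h_1,h_2)) all reduce to 0 modulo the current basis, so we have a Gröbner basis.
Inter-reduce: drop elements whose leading term is divisible by another's, tail-reduce, and make monic.
Reduced Gröbner basis: {a*c + a + b, b**2 + b}.

Same reduced basis, so the two generating sets span the same ideal.

Yes, the ideals are equal.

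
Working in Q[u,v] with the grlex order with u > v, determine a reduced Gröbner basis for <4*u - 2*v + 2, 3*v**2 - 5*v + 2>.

This is the nonlinear analogue of row-reducing a linear system.

f_1 = 4*u - 2*v + 2, LT = u.
f_2 = 3*v**2 - 5*v + 2, LT = v**2.

The S-polynomials (S(f_1,f_2)) all reduce to 0 modulo the current basis, so we have a Gröbner basis.

G = {v**2 - 5/3*v + 2/3, u - 1/2*v + 1/2}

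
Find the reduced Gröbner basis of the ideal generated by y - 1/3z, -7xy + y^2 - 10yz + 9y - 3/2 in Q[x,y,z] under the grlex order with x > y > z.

Buchberger's algorithm terminates because the ascending chain of leading-term ideals stabilizes.

f_1 = y - 1/3z, LT = y.
f_2 = -7xy + y^2 - 10yz + 9y - 3/2, LT = xy.

S(f_1,f_2): lcm = xy. S = -1/3xz + 1/7y^2 - 10/7yz + 9/7y - 3/14.
  leading term xz: no divisor's leading term divides it; move -1/3xz to the remainder.
  leading term y^2: subtract (1/7y)·f_1 from 1/7y^2 - 10/7yz + 9/7y - 3/14 → -29/21yz + 9/7y - 3/14
  leading term yz: subtract (-29/21z)·f_1 from -29/21yz + 9/7y - 3/14 → -29/63z^2 + 9/7y - 3/14
  leading term z^2: no divisor's leading term divides it; move -29/63z^2 to the remainder.
  leading term y: subtract (9/7)·f_1 from 9/7y - 3/14 → 3/7z - 3/14
  leading term z: no divisor's leading term divides it; move 3/7z to the remainder.
  leading term 1: no divisor's leading term divides it; move -3/14 to the remainder.
  remainder -1/3xz - 29/63z^2 + 3/7z - 3/14 ≠ 0; add g_3 = -1/3xz - 29/63z^2 + 3/7z - 3/14 to the basis.

The other S-polynomials (S(f_1,g_3), S(f_2,g_3)) all reduce to 0 modulo the current basis, so we have a Gröbner basis.
Inter-reduce: drop elements whose leading term is divisible by another's, tail-reduce, and make monic.

G = {xz + 29/21z^2 - 9/7z + 9/14, y - 1/3z}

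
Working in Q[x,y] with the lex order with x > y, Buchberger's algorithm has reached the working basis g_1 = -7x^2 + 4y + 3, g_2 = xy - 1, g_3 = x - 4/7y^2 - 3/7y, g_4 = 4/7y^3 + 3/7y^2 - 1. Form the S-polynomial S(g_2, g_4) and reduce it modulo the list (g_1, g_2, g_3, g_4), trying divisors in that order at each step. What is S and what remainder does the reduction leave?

S(g_2, g_4) = -3/4xy^2 + 7/4x - y^2; remainder on division = 0.

lcm(LM(g_2), LM(g_4)) = xy^3.
S = (lcm/LT(g_2))·g_2 − (lcm/LT(g_4))·g_4 = -3/4xy^2 + 7/4x - y^2.
Reduce S modulo (g_1, g_2, g_3, g_4) in that order:
  leading term xy^2: subtract (-3/4y)·g_2 from -3/4xy^2 + 7/4x - y^2 → 7/4x - y^2 - 3/4y
  leading term x: subtract (7/4)·g_3 from 7/4x - y^2 - 3/4y → 0
The remainder is 0, so this S-polynomial contributes no new basis element.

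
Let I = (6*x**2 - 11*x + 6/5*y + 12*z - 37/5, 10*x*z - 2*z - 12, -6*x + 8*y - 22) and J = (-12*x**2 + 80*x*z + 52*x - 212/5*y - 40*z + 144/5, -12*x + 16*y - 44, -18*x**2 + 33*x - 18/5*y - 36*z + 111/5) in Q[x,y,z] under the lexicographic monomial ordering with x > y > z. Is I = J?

Yes, the ideals are equal.

Two ideals are equal iff their reduced Gröbner bases coincide (the reduced basis is unique for a fixed ordering).
Buchberger on the first generating set:
f_1 = 6*x**2 - 11*x + 6/5*y + 12*z - 37/5, LT = x**2.
f_2 = 10*x*z - 2*z - 12, LT = x*z.
f_3 = -6*x + 8*y - 22, LT = x.

S(f_1,f_2): lcm = x**2*z. S = -49/30*x*z + 6/5*x + 1/5*y*z + 2*z**2 - 37/30*z.
  reduce S modulo (f_1, f_2, f_3):
  remainder 1/5*y*z + 8/5*y + 2*z**2 - 39/25*z - 159/25 ≠ 0; add g_4 = 1/5*y*z + 8/5*y + 2*z**2 - 39/25*z - 159/25 to the basis.

S(f_1,f_3): lcm = x**2. S = 4/3*x*y - 11/2*x + 1/5*y + 2*z - 37/30.
  reduce S modulo (f_1, f_2, f_3, g_4):
  remainder 16/9*y**2 - 541/45*y + 2*z + 284/15 ≠ 0; add g_5 = 16/9*y**2 - 541/45*y + 2*z + 284/15 to the basis.

S(f_2,f_3): lcm = x*z. S = 4/3*y*z - 58/15*z - 6/5.
  reduce S modulo (f_1, f_2, f_3, g_4, g_5):
  remainder -32/3*y - 40/3*z**2 + 98/15*z + 206/5 ≠ 0; add g_6 = -32/3*y - 40/3*z**2 + 98/15*z + 206/5 to the basis.

S(g_4,g_5): lcm = y**2*z. S = 8*y**2 + 10*y*z**2 - 83/80*y*z - 159/5*y - 9/8*z**2 - 213/20*z.
  reduce S modulo (f_1, f_2, f_3, g_4, g_5, g_6):
  remainder -100*z**3 + 49*z**2 + 77*z - 72 ≠ 0; add g_7 = -100*z**3 + 49*z**2 + 77*z - 72 to the basis.

The other S-polynomials (S(f_1,g_4), S(f_2,g_4), S(f_3,g_4), S(f_1,g_5), S(f_2,g_5), S(f_3,g_5), S(f_1,g_6), S(f_2,g_6), S(f_3,g_6), S(g_4,g_6), S(g_5,g_6), S(f_1,g_7), S(f_2,g_7), S(f_3,g_7), S(g_4,g_7), S(g_5,g_7), S(g_6,g_7)) all reduce to 0 modulo the current basis, so we have a Gröbner basis.
Inter-reduce: drop elements whose leading term is divisible by another's, tail-reduce, and make monic.
Reduced Gröbner basis: {x + 5/3*z**2 - 49/60*z - 89/60, y + 5/4*z**2 - 49/80*z - 309/80, z**3 - 49/100*z**2 - 77/100*z + 18/25}.

Buchberger on the second generating set:
h_1 = -12*x**2 + 80*x*z + 52*x - 212/5*y - 40*z + 144/5, LT = x**2.
h_2 = -12*x + 16*y - 44, LT = x.
h_3 = -18*x**2 + 33*x - 18/5*y - 36*z + 111/5, LT = x**2.

S(h_1,h_2): lcm = x**2. S = 4/3*x*y - 20/3*x*z - 8*x + 53/15*y + 10/3*z - 12/5.
  reduce S modulo (h_1, h_2, h_3):
  remainder 16/9*y**2 - 80/9*y*z - 541/45*y + 250/9*z + 404/15 ≠ 0; add k_4 = 16/9*y**2 - 80/9*y*z - 541/45*y + 250/9*z + 404/15 to the basis.

S(h_1,h_3): lcm = x**2. S = -20/3*x*z - 5/2*x + 10/3*y + 4/3*z - 7/6.
  reduce S modulo (h_1, h_2, h_3, k_4):
  remainder -80/9*y*z + 232/9*z + 8 ≠ 0; add k_5 = -80/9*y*z + 232/9*z + 8 to the basis.

S(k_4,k_5): lcm = y**2*z. S = -5*y*z**2 - 309/80*y*z + 9/10*y + 125/8*z**2 + 303/20*z.
  reduce S modulo (h_1, h_2, h_3, k_4, k_5):
  remainder 9/10*y + 9/8*z**2 - 441/800*z - 2781/800 ≠ 0; add k_6 = 9/10*y + 9/8*z**2 - 441/800*z - 2781/800 to the basis.

S(k_5,k_6): lcm = y*z. S = -5/4*z**3 + 49/80*z**2 + 77/80*z - 9/10.
  reduce S modulo (h_1, h_2, h_3, k_4, k_5, k_6):
  remainder -5/4*z**3 + 49/80*z**2 + 77/80*z - 9/10 ≠ 0; add k_7 = -5/4*z**3 + 49/80*z**2 + 77/80*z - 9/10 to the basis.

The other S-polynomials (S(h_2,h_3), S(h_1,k_4), S(h_2,k_4), S(h_3,k_4), S(h_1,k_5), S(h_2,k_5), S(h_3,k_5), S(h_1,k_6), S(h_2,k_6), S(h_3,k_6), S(k_4,k_6), S(h_1,k_7), S(h_2,k_7), S(h_3,k_7), S(k_4,k_7), S(k_5,k_7), S(k_6,k_7)) all reduce to 0 modulo the current basis, so we have a Gröbner basis.
Inter-reduce: drop elements whose leading term is divisible by another's, tail-reduce, and make monic.
Reduced Gröbner basis: {x + 5/3*z**2 - 49/60*z - 89/60, y + 5/4*z**2 - 49/80*z - 309/80, z**3 - 49/100*z**2 - 77/100*z + 18/25}.

These coincide, so the ideals are equal.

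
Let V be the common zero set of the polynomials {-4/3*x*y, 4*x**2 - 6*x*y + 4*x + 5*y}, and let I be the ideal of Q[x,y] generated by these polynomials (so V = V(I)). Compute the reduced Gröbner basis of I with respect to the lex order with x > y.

This is the nonlinear analogue of row-reducing a linear system.

f_1 = -4/3*x*y, LT = x*y.
f_2 = 4*x**2 - 6*x*y + 4*x + 5*y, LT = x**2.

S(f_1,f_2): lcm = x**2*y. S = 3/2*x*y**2 - x*y - 5/4*y**2.
  leading term x*y**2: subtract (-9/8*y)·f_1 from 3/2*x*y**2 - x*y - 5/4*y**2 → -x*y - 5/4*y**2
  leading term x*y: subtract (3/4)·f_1 from -x*y - 5/4*y**2 → -5/4*y**2
  leading term y**2: no divisor's leading term divides it; move -5/4*y**2 to the remainder.
  remainder -5/4*y**2 ≠ 0; add g_3 = -5/4*y**2 to the basis.

The other S-polynomials (S(f_1,g_3), S(f_2,g_3)) all reduce to 0 modulo the current basis, so we have a Gröbner basis.

G = {x**2 + x + 5/4*y, x*y, y**2}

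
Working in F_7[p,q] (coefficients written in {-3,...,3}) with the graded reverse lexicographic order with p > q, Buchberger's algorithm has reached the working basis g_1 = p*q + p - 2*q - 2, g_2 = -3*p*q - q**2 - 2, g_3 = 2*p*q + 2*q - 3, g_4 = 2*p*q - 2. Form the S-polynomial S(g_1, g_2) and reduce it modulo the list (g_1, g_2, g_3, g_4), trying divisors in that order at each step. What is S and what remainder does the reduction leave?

S(g_1, g_2) = 2*q**2 + p - 2*q + 2; remainder on division = 2*q**2 + p - 2*q + 2.

lcm(LM(g_1), LM(g_2)) = p*q.
S = (lcm/LT(g_1))·g_1 − (lcm/LT(g_2))·g_2 = 2*q**2 + p - 2*q + 2.
Reduce S modulo (g_1, g_2, g_3, g_4) in that order:
  leading term q**2: no divisor's leading term divides it; move 2*q**2 to the remainder.
  leading term p: no divisor's leading term divides it; move p to the remainder.
  leading term q: no divisor's leading term divides it; move -2*q to the remainder.
  leading term 1: no divisor's leading term divides it; move 2 to the remainder.
The remainder 2*q**2 + p - 2*q + 2 is nonzero, so it would be added as the next basis element.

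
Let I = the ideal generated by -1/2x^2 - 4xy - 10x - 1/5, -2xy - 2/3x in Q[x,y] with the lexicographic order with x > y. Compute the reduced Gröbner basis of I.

This is the nonlinear analogue of row-reducing a linear system.

f_1 = -1/2x^2 - 4xy - 10x - 1/5, LT = x^2.
f_2 = -2xy - 2/3x, LT = xy.

S(f_1,f_2): lcm = x^2y. S = -1/3x^2 + 8xy^2 + 20xy + 2/5y.
  leading term x^2: subtract (2/3)·f_1 from -1/3x^2 + 8xy^2 + 20xy + 2/5y → 8xy^2 + 68/3xy + 20/3x + 2/5y + 2/15
  leading term xy^2: subtract (-4y)·f_2 from 8xy^2 + 68/3xy + 20/3x + 2/5y + 2/15 → 20xy + 20/3x + 2/5y + 2/15
  leading term xy: subtract (-10)·f_2 from 20xy + 20/3x + 2/5y + 2/15 → 2/5y + 2/15
  leading term y: no divisor's leading term divides it; move 2/5y to the remainder.
  leading term 1: no divisor's leading term divides it; move 2/15 to the remainder.
  remainder 2/5y + 2/15 ≠ 0; add g_3 = 2/5y + 2/15 to the basis.

S(f_1,g_3): leading monomials are coprime, so the S-polynomial reduces to 0 (Buchberger's first criterion).
S(f_2,g_3): lcm = xy. S = 0.
  remainder 0.

Every S-polynomial of the final basis reduces to 0, so we have a Gröbner basis.
Inter-reduce: drop elements whose leading term is divisible by another's, tail-reduce, and make monic.

G = {x^2 + 52/3x + 2/5, y + 1/3}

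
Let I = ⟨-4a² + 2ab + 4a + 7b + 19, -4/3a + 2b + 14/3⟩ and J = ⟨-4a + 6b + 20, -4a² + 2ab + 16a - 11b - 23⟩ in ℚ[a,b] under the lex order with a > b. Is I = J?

No, the ideals differ.

For a fixed monomial order, each ideal has a unique reduced Gröbner basis; comparing bases decides equality.
Buchberger on the first generating set:
f_1 = -4a² + 2ab + 4a + 7b + 19, LT = a².
f_2 = -4/3a + 2b + 14/3, LT = a.

S(f_1,f_2): lcm = a². S = ab + 5/2a - 7/4b - 19/4.
  reduce S modulo (f_1, f_2):
  remainder 3/2b² + 11/2b + 4 ≠ 0; add g_3 = 3/2b² + 11/2b + 4 to the basis.

The other S-polynomials (S(f_1,g_3), S(f_2,g_3)) all reduce to 0 modulo the current basis, so we have a Gröbner basis.
Inter-reduce: drop elements whose leading term is divisible by another's, tail-reduce, and make monic.
Reduced Gröbner basis: {a - 3/2b - 7/2, b² + 11/3b + 8/3}.

Buchberger on the second generating set:
h_1 = -4a + 6b + 20, LT = a.
h_2 = -4a² + 2ab + 16a - 11b - 23, LT = a².

S(h_1,h_2): lcm = a². S = -ab - a - 11/4b - 23/4.
  reduce S modulo (h_1, h_2):
  remainder -3/2b² - 37/4b - 43/4 ≠ 0; add k_3 = -3/2b² - 37/4b - 43/4 to the basis.

The other S-polynomials (S(h_1,k_3), S(h_2,k_3)) all reduce to 0 modulo the current basis, so we have a Gröbner basis.
Inter-reduce: drop elements whose leading term is divisible by another's, tail-reduce, and make monic.
Reduced Gröbner basis: {a - 3/2b - 5, b² + 37/6b + 43/6}.

Since the reduced bases disagree, the two ideals are not the same.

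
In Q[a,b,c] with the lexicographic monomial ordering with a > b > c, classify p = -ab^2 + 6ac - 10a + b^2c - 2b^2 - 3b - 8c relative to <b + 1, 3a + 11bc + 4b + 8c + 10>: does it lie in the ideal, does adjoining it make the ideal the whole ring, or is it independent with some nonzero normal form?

-ab^2 + 6ac - 10a + b^2c - 2b^2 - 3b - 8c is independent of I; its normal form modulo I is 6c^2 - 30c + 23.

First compute the reduced Gröbner basis of I by Buchberger's algorithm.
f_1 = b + 1, LT = b.
f_2 = 3a + 11bc + 4b + 8c + 10, LT = a.

The S-polynomials (S(f_1,f_2)) all reduce to 0 modulo the current basis, so we have a Gröbner basis.
Inter-reduce: drop elements whose leading term is divisible by another's, tail-reduce, and make monic.
Reduced Gröbner basis: {a - c + 2, b + 1}.
Label its elements g_1 = a - c + 2, g_2 = b + 1.

Reduce p = -ab^2 + 6ac - 10a + b^2c - 2b^2 - 3b - 8c modulo G:
  leading term ab^2: subtract (-b^2)·g_1 from -ab^2 + 6ac - 10a + b^2c - 2b^2 - 3b - 8c → 6ac - 10a - 3b - 8c
  leading term ac: subtract (6c)·g_1 from 6ac - 10a - 3b - 8c → -10a - 3b + 6c^2 - 20c
  leading term a: subtract (-10)·g_1 from -10a - 3b + 6c^2 - 20c → -3b + 6c^2 - 30c + 20
  leading term b: subtract (-3)·g_2 from -3b + 6c^2 - 30c + 20 → 6c^2 - 30c + 23
  leading term c^2: no divisor's leading term divides it; move 6c^2 to the remainder.
  leading term c: no divisor's leading term divides it; move -30c to the remainder.
  leading term 1: no divisor's leading term divides it; move 23 to the remainder.
  normal form = 6c^2 - 30c + 23.
The normal form is nonzero, so p ∉ I. Since p minus its normal form lies in I, I + (p) = I + (r) where r = 6c^2 - 30c + 23; decide whether this ideal is the whole ring.
Run Buchberger on G together with r (pairs among the g_i already reduce to 0 since G is a Gröbner basis):
g_1 = a - c + 2, LT = a.
g_2 = b + 1, LT = b.
r = 6c^2 - 30c + 23, LT = c^2.

The S-polynomials (S(g_1,g_2), S(g_1,r), S(g_2,r)) all reduce to 0 modulo the current basis, so we have a Gröbner basis.
Inter-reduce: drop elements whose leading term is divisible by another's, tail-reduce, and make monic.
Reduced Gröbner basis: {a - c + 2, b + 1, c^2 - 5c + 23/6}.
The reduced Gröbner basis of I + (p) is {a - c + 2, b + 1, c^2 - 5c + 23/6} ≠ {1}, a proper ideal, so the enlarged system stays consistent: p is independent of I, with normal form 6c^2 - 30c + 23.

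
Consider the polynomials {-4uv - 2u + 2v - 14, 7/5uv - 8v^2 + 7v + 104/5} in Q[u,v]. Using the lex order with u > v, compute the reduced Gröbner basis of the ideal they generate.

This is the nonlinear analogue of row-reducing a linear system.

f_1 = -4uv - 2u + 2v - 14, LT = uv.
f_2 = 7/5uv - 8v^2 + 7v + 104/5, LT = uv.

S(f_1,f_2): lcm = uv. S = 1/2u + 40/7v^2 - 11/2v - 159/14.
  reduce S modulo (f_1, f_2):
  remainder 1/2u + 40/7v^2 - 11/2v - 159/14 ≠ 0; add g_3 = 1/2u + 40/7v^2 - 11/2v - 159/14 to the basis.

S(f_1,g_3): lcm = uv. S = 1/2u - 80/7v^3 + 11v^2 + 311/14v + 7/2.
  reduce S modulo (f_1, f_2, g_3):
  remainder -80/7v^3 + 37/7v^2 + 194/7v + 104/7 ≠ 0; add g_4 = -80/7v^3 + 37/7v^2 + 194/7v + 104/7 to the basis.

The other S-polynomials (S(f_2,g_3), S(f_1,g_4), S(f_2,g_4), S(g_3,g_4)) all reduce to 0 modulo the current basis, so we have a Gröbner basis.
Inter-reduce: drop elements whose leading term is divisible by another's, tail-reduce, and make monic.

G = {u + 80/7v^2 - 11v - 159/7, v^3 - 37/80v^2 - 97/40v - 13/10}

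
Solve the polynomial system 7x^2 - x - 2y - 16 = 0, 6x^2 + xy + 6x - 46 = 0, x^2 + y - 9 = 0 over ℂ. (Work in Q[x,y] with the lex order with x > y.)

Compute a lex Gröbner basis by Buchberger's algorithm.
f_1 = 7x^2 - x - 2y - 16, LT = x^2.
f_2 = 6x^2 + xy + 6x - 46, LT = x^2.
f_3 = x^2 + y - 9, LT = x^2.

S(f_1,f_2): lcm = x^2. S = -1/6xy - 8/7x - 2/7y + 113/21.
  reduce S modulo (f_1, f_2, f_3):
  remainder -1/6xy - 8/7x - 2/7y + 113/21 ≠ 0; add h_4 = -1/6xy - 8/7x - 2/7y + 113/21 to the basis.

S(f_1,f_3): lcm = x^2. S = -1/7x - 9/7y + 47/7.
  reduce S modulo (f_1, f_2, f_3, h_4):
  remainder -1/7x - 9/7y + 47/7 ≠ 0; add h_5 = -1/7x - 9/7y + 47/7 to the basis.

S(f_1,h_4): lcm = x^2y. S = -48/7x^2 - 13/7xy + 226/7x - 2/7y^2 - 16/7y.
  reduce S modulo (f_1, f_2, f_3, h_4, h_5):
  remainder -2/7y^2 - 2782/7y + 13960/7 ≠ 0; add h_6 = -2/7y^2 - 2782/7y + 13960/7 to the basis.

S(f_3,h_4): lcm = x^2y. S = -48/7x^2 - 12/7xy + 226/7x + y^2 - 9y.
  reduce S modulo (f_1, f_2, f_3, h_4, h_5, h_6):
  remainder -12506/7y + 62530/7 ≠ 0; add h_7 = -12506/7y + 62530/7 to the basis.

The other S-polynomials (S(f_2,f_3), S(f_2,h_4), S(f_1,h_5), S(f_2,h_5), S(f_3,h_5), S(h_4,h_5), S(f_1,h_6), S(f_2,h_6), S(f_3,h_6), S(h_4,h_6), S(h_5,h_6), S(f_1,h_7), S(f_2,h_7), S(f_3,h_7), S(h_4,h_7), S(h_5,h_7), S(h_6,h_7)) all reduce to 0 modulo the current basis, so we have a Gröbner basis.
Inter-reduce: drop elements whose leading term is divisible by another's, tail-reduce, and make monic.
Reduced Gröbner basis: {x - 2, y - 5}.

The lex basis is triangular: the last element involves only y. Solving y - 5 = 0 gives y ∈ {5}; substituting each value into the earlier elements determines the remaining variables.
  y = 5: the earlier basis element becomes x - 2 = 0, giving x = 2 — point (2, 5).

{(2, 5)}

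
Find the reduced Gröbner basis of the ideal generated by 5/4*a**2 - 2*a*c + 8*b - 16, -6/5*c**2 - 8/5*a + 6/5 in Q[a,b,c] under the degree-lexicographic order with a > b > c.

G = {a**2 - 8/5*a*c + 32/5*b - 64/5, c**2 + 4/3*a - 1}

f_1 = 5/4*a**2 - 2*a*c + 8*b - 16, LT = a**2.
f_2 = -6/5*c**2 - 8/5*a + 6/5, LT = c**2.

The S-polynomials (S(f_1,f_2)) all reduce to 0 modulo the current basis, so we have a Gröbner basis.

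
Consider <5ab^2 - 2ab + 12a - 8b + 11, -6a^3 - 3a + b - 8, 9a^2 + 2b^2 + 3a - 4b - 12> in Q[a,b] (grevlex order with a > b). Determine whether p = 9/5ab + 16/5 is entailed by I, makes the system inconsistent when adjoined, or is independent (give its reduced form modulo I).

First compute the reduced Gröbner basis of I by Buchberger's algorithm.
f_1 = 5ab^2 - 2ab + 12a - 8b + 11, LT = ab^2.
f_2 = -6a^3 - 3a + b - 8, LT = a^3.
f_3 = 9a^2 + 2b^2 + 3a - 4b - 12, LT = a^2.

S(f_1,f_2): lcm = a^3b^2. S = -2/5a^3b + 12/5a^3 - 8/5a^2b - 1/2ab^2 + 1/6b^3 + 11/5a^2 - 4/3b^2.
  reduce S modulo (f_1, f_2, f_3):
  remainder 47/90b^3 + 8/15ab - 13/5b^2 - 11/15a - 46/45b + 5/6 ≠ 0; add h_4 = 47/90b^3 + 8/15ab - 13/5b^2 - 11/15a - 46/45b + 5/6 to the basis.

S(f_1,f_3): lcm = a^2b^2. S = -2/9b^4 - 2/5a^2b - 1/3ab^2 + 4/9b^3 + 12/5a^2 - 8/5ab + 4/3b^2 + 11/5a.
  reduce S modulo (f_1, f_2, f_3, h_4):
  remainder -13652/11045ab - 29444/11045b^2 + 1879/2209a - 4462/11045b + 48029/11045 ≠ 0; add h_5 = -13652/11045ab - 29444/11045b^2 + 1879/2209a - 4462/11045b + 48029/11045 to the basis.

S(f_2,f_3): lcm = a^3. S = -2/9ab^2 - 1/3a^2 + 4/9ab + 11/6a - 1/6b + 4/3.
  reduce S modulo (f_1, f_2, f_3, h_4, h_5):
  remainder -319198/460755b^2 + 278753/102390a - 724841/921510b + 44858/17065 ≠ 0; add h_6 = -319198/460755b^2 + 278753/102390a - 724841/921510b + 44858/17065 to the basis.

S(f_1,h_4): lcm = ab^3. S = -48/47a^2b + 1076/235ab^2 + 66/47a^2 + 1024/235ab - 8/5b^2 - 75/47a + 11/5b.
  reduce S modulo (f_1, f_2, f_3, h_4, h_5, h_6):
  remainder -2499145398/37505765a + 19151272/797995b - 145366874/3409615 ≠ 0; add h_7 = -2499145398/37505765a + 19151272/797995b - 145366874/3409615 to the basis.

S(f_1,h_5): lcm = ab^2. S = -7361/3413b^3 + 19671/68260ab - 2231/6826b^2 + 12/5a + 130929/68260b + 11/5.
  reduce S modulo (f_1, f_2, f_3, h_4, h_5, h_6, h_7):
  remainder -166696301853067/22745555315664b - 166696301853067/22745555315664 ≠ 0; add h_8 = -166696301853067/22745555315664b - 166696301853067/22745555315664 to the basis.

The other S-polynomials (S(f_2,h_4), S(f_3,h_4), S(f_2,h_5), S(f_3,h_5), S(h_4,h_5), S(f_1,h_6), S(f_2,h_6), S(f_3,h_6), S(h_4,h_6), S(h_5,h_6), S(f_1,h_7), S(f_2,h_7), S(f_3,h_7), S(h_4,h_7), S(h_5,h_7), S(h_6,h_7), S(f_1,h_8), S(f_2,h_8), S(f_3,h_8), S(h_4,h_8), S(h_5,h_8), S(h_6,h_8), S(h_7,h_8)) all reduce to 0 modulo the current basis, so we have a Gröbner basis.
Inter-reduce: drop elements whose leading term is divisible by another's, tail-reduce, and make monic.
Reduced Gröbner basis: {a + 1, b + 1}.
Label its elements g_1 = a + 1, g_2 = b + 1.

Reduce p = 9/5ab + 16/5 modulo G:
  leading term ab: subtract (9/5b)·g_1 from 9/5ab + 16/5 → -9/5b + 16/5
  leading term b: subtract (-9/5)·g_2 from -9/5b + 16/5 → 5
  leading term 1: no divisor's leading term divides it; move 5 to the remainder.
  normal form = 5.
The normal form is nonzero, so p ∉ I. Since p minus its normal form lies in I, I + (p) = I + (r) where r = 5; decide whether this ideal is the whole ring.
Here r = 5 is a nonzero constant, hence a unit: 1 ∈ I + (p), the Gröbner basis of I + (p) is {1}, and the enlarged system has no common solution — adjoining p is inconsistent.

Adjoining 9/5ab + 16/5 makes the ideal the whole ring: the system is inconsistent.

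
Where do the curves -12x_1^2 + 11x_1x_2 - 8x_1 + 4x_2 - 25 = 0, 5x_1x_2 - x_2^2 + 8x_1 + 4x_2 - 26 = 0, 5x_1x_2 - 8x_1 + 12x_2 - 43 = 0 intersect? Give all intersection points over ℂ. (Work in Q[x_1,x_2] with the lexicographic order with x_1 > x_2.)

Compute a lex Gröbner basis by Buchberger's algorithm.
f_1 = -12x_1^2 + 11x_1x_2 - 8x_1 + 4x_2 - 25, LT = x_1^2.
f_2 = 5x_1x_2 + 8x_1 - x_2^2 + 4x_2 - 26, LT = x_1x_2.
f_3 = 5x_1x_2 - 8x_1 + 12x_2 - 43, LT = x_1x_2.

S(f_1,f_2): lcm = x_1^2x_2. S = -8/5x_1^2 - 43/60x_1x_2^2 - 2/15x_1x_2 + 26/5x_1 - 1/3x_2^2 + 25/12x_2.
  leading term x_1^2: subtract (2/15)·f_1 from -8/5x_1^2 - 43/60x_1x_2^2 - 2/15x_1x_2 + 26/5x_1 - 1/3x_2^2 + 25/12x_2 → -43/60x_1x_2^2 - 8/5x_1x_2 + 94/15x_1 - 1/3x_2^2 + 31/20x_2 + 10/3
  leading term x_1x_2^2: subtract (-43/300x_2)·f_2 from -43/60x_1x_2^2 - 8/5x_1x_2 + 94/15x_1 - 1/3x_2^2 + 31/20x_2 + 10/3 → -34/75x_1x_2 + 94/15x_1 - 43/300x_2^3 + 6/25x_2^2 - 653/300x_2 + 10/3
  leading term x_1x_2: subtract (-34/375)·f_2 from -34/75x_1x_2 + 94/15x_1 - 43/300x_2^3 + 6/25x_2^2 - 653/300x_2 + 10/3 → 874/125x_1 - 43/300x_2^3 + 56/375x_2^2 - 907/500x_2 + 122/125
  leading term x_1: no divisor's leading term divides it; move 874/125x_1 to the remainder.
  leading term x_2^3: no divisor's leading term divides it; move -43/300x_2^3 to the remainder.
  leading term x_2^2: no divisor's leading term divides it; move 56/375x_2^2 to the remainder.
  leading term x_2: no divisor's leading term divides it; move -907/500x_2 to the remainder.
  leading term 1: no divisor's leading term divides it; move 122/125 to the remainder.
  remainder 874/125x_1 - 43/300x_2^3 + 56/375x_2^2 - 907/500x_2 + 122/125 ≠ 0; add h_4 = 874/125x_1 - 43/300x_2^3 + 56/375x_2^2 - 907/500x_2 + 122/125 to the basis.

S(f_1,f_3): lcm = x_1^2x_2. S = 8/5x_1^2 - 11/12x_1x_2^2 - 26/15x_1x_2 + 43/5x_1 - 1/3x_2^2 + 25/12x_2.
  leading term x_1^2: subtract (-2/15)·f_1 from 8/5x_1^2 - 11/12x_1x_2^2 - 26/15x_1x_2 + 43/5x_1 - 1/3x_2^2 + 25/12x_2 → -11/12x_1x_2^2 - 4/15x_1x_2 + 113/15x_1 - 1/3x_2^2 + 157/60x_2 - 10/3
  leading term x_1x_2^2: subtract (-11/60x_2)·f_2 from -11/12x_1x_2^2 - 4/15x_1x_2 + 113/15x_1 - 1/3x_2^2 + 157/60x_2 - 10/3 → 6/5x_1x_2 + 113/15x_1 - 11/60x_2^3 + 2/5x_2^2 - 43/20x_2 - 10/3
  leading term x_1x_2: subtract (6/25)·f_2 from 6/5x_1x_2 + 113/15x_1 - 11/60x_2^3 + 2/5x_2^2 - 43/20x_2 - 10/3 → 421/75x_1 - 11/60x_2^3 + 16/25x_2^2 - 311/100x_2 + 218/75
  leading term x_1: subtract (2105/2622)·h_4 from 421/75x_1 - 11/60x_2^3 + 16/25x_2^2 - 311/100x_2 + 218/75 → -10739/157320x_2^3 + 10228/19665x_2^2 - 86719/52440x_2 + 4639/2185
  leading term x_2^3: no divisor's leading term divides it; move -10739/157320x_2^3 to the remainder.
  leading term x_2^2: no divisor's leading term divides it; move 10228/19665x_2^2 to the remainder.
  leading term x_2: no divisor's leading term divides it; move -86719/52440x_2 to the remainder.
  leading term 1: no divisor's leading term divides it; move 4639/2185 to the remainder.
  remainder -10739/157320x_2^3 + 10228/19665x_2^2 - 86719/52440x_2 + 4639/2185 ≠ 0; add h_5 = -10739/157320x_2^3 + 10228/19665x_2^2 - 86719/52440x_2 + 4639/2185 to the basis.

S(f_2,f_3): lcm = x_1x_2. S = 16/5x_1 - 1/5x_2^2 - 8/5x_2 + 17/5.
  leading term x_1: subtract (200/437)·h_4 from 16/5x_1 - 1/5x_2^2 - 8/5x_2 + 17/5 → 86/1311x_2^3 - 1759/6555x_2^2 - 1682/2185x_2 + 6453/2185
  leading term x_2^3: subtract (-10320/10739)·h_5 from 86/1311x_2^3 - 1759/6555x_2^2 - 1682/2185x_2 + 6453/2185 → 12429/53695x_2^2 - 126664/53695x_2 + 268131/53695
  leading term x_2^2: no divisor's leading term divides it; move 12429/53695x_2^2 to the remainder.
  leading term x_2: no divisor's leading term divides it; move -126664/53695x_2 to the remainder.
  leading term 1: no divisor's leading term divides it; move 268131/53695 to the remainder.
  remainder 12429/53695x_2^2 - 126664/53695x_2 + 268131/53695 ≠ 0; add h_6 = 12429/53695x_2^2 - 126664/53695x_2 + 268131/53695 to the basis.

S(f_1,h_4): lcm = x_1^2. S = 215/10488x_1x_2^3 - 28/1311x_1x_2^2 - 6893/10488x_1x_2 + 691/1311x_1 - 1/3x_2 + 25/12.
  leading term x_1x_2^3: subtract (43/10488x_2^2)·f_2 from 215/10488x_1x_2^3 - 28/1311x_1x_2^2 - 6893/10488x_1x_2 + 691/1311x_1 - 1/3x_2 + 25/12 → -71/1311x_1x_2^2 - 6893/10488x_1x_2 + 691/1311x_1 + 43/10488x_2^4 - 43/2622x_2^3 + 559/5244x_2^2 - 1/3x_2 + 25/12
  leading term x_1x_2^2: subtract (-71/6555x_2)·f_2 from -71/1311x_1x_2^2 - 6893/10488x_1x_2 + 691/1311x_1 + 43/10488x_2^4 - 43/2622x_2^3 + 559/5244x_2^2 - 1/3x_2 + 25/12 → -29921/52440x_1x_2 + 691/1311x_1 + 43/10488x_2^4 - 119/4370x_2^3 + 3931/26220x_2^2 - 4031/6555x_2 + 25/12
  leading term x_1x_2: subtract (-29921/262200)·f_2 from -29921/52440x_1x_2 + 691/1311x_1 + 43/10488x_2^4 - 119/4370x_2^3 + 3931/26220x_2^2 - 4031/6555x_2 + 25/12 → 36/25x_1 + 43/10488x_2^4 - 119/4370x_2^3 + 9389/262200x_2^2 - 3463/21850x_2 - 9654/10925
  leading term x_1: subtract (90/437)·h_4 from 36/25x_1 + 43/10488x_2^4 - 119/4370x_2^3 + 9389/262200x_2^2 - 3463/21850x_2 - 9654/10925 → 43/10488x_2^4 + 1/437x_2^3 + 53/10488x_2^2 + 94/437x_2 - 474/437
  leading term x_2^4: subtract (-645/10739x_2)·h_5 from 43/10488x_2^4 + 1/437x_2^3 + 53/10488x_2^2 + 94/437x_2 - 474/437 → 472021/14078829x_2^3 - 1327198/14078829x_2^2 + 1607897/4692943x_2 - 474/437
  leading term x_2^3: subtract (-56642520/115326121)·h_5 from 472021/14078829x_2^3 - 1327198/14078829x_2^2 + 1607897/4692943x_2 - 474/437 → 18588762/115326121x_2^2 - 54155568/115326121x_2 - 4832154/115326121
  leading term x_2^2: subtract (10327090/14830559)·h_6 from 18588762/115326121x_2^2 - 54155568/115326121x_2 - 4832154/115326121 → 17396896/14830559x_2 - 52190688/14830559
  leading term x_2: no divisor's leading term divides it; move 17396896/14830559x_2 to the remainder.
  leading term 1: no divisor's leading term divides it; move -52190688/14830559 to the remainder.
  remainder 17396896/14830559x_2 - 52190688/14830559 ≠ 0; add h_7 = 17396896/14830559x_2 - 52190688/14830559 to the basis.

The other S-polynomials (S(f_2,h_4), S(f_3,h_4), S(f_1,h_5), S(f_2,h_5), S(f_3,h_5), S(h_4,h_5), S(f_1,h_6), S(f_2,h_6), S(f_3,h_6), S(h_4,h_6), S(h_5,h_6), S(f_1,h_7), S(f_2,h_7), S(f_3,h_7), S(h_4,h_7), S(h_5,h_7), S(h_6,h_7)) all reduce to 0 modulo the current basis, so we have a Gröbner basis.
Inter-reduce: drop elements whose leading term is divisible by another's, tail-reduce, and make monic.
Reduced Gröbner basis: {x_1 - 1, x_2 - 3}.

The lex basis is triangular: the last element involves only x_2. Solving x_2 - 3 = 0 gives x_2 ∈ {3}; substituting each value into the earlier elements determines the remaining variables.
  x_2 = 3: the earlier basis element becomes x_1 - 1 = 0, giving x_1 = 1 — point (1, 3).

{(1, 3)}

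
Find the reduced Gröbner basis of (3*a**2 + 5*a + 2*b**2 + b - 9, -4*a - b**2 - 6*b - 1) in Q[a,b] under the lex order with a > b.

G = {a + 1/4*b**2 + 3/2*b + 1/4, b**4 + 12*b**3 + 42*b**2 - 68/3*b - 161/3}

Buchberger's algorithm terminates because the ascending chain of leading-term ideals stabilizes.

f_1 = 3*a**2 + 5*a + 2*b**2 + b - 9, LT = a**2.
f_2 = -4*a - b**2 - 6*b - 1, LT = a.

S(f_1,f_2): lcm = a**2. S = -1/4*a*b**2 - 3/2*a*b + 17/12*a + 2/3*b**2 + 1/3*b - 3.
  reduce S modulo (f_1, f_2):
  remainder 1/16*b**4 + 3/4*b**3 + 21/8*b**2 - 17/12*b - 161/48 ≠ 0; add g_3 = 1/16*b**4 + 3/4*b**3 + 21/8*b**2 - 17/12*b - 161/48 to the basis.

The other S-polynomials (S(f_1,g_3), S(f_2,g_3)) all reduce to 0 modulo the current basis, so we have a Gröbner basis.
Inter-reduce: drop elements whose leading term is divisible by another's, tail-reduce, and make monic.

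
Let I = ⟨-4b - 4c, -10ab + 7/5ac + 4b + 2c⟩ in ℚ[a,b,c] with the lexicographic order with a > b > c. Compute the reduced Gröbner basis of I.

G = {ac - 10/57c, b + c}

Buchberger's algorithm terminates because the ascending chain of leading-term ideals stabilizes.

f_1 = -4b - 4c, LT = b.
f_2 = -10ab + 7/5ac + 4b + 2c, LT = ab.

S(f_1,f_2): lcm = ab. S = 57/50ac + ⅖b + ⅕c.
  reduce S modulo (f_1, f_2):
  remainder 57/50ac - ⅕c ≠ 0; add g_3 = 57/50ac - ⅕c to the basis.

The other S-polynomials (S(f_1,g_3), S(f_2,g_3)) all reduce to 0 modulo the current basis, so we have a Gröbner basis.
Inter-reduce: drop elements whose leading term is divisible by another's, tail-reduce, and make monic.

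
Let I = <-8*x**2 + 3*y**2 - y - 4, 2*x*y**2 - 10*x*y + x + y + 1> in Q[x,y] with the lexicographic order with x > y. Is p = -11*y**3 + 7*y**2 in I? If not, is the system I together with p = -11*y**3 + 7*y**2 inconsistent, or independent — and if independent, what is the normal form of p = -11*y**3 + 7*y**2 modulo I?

Adjoining -11*y**3 + 7*y**2 makes the ideal the whole ring: the system is inconsistent.

First compute the reduced Gröbner basis of I by Buchberger's algorithm.
f_1 = -8*x**2 + 3*y**2 - y - 4, LT = x**2.
f_2 = 2*x*y**2 - 10*x*y + x + y + 1, LT = x*y**2.

S(f_1,f_2): lcm = x**2*y**2. S = 5*x**2*y - 1/2*x**2 - 1/2*x*y - 1/2*x - 3/8*y**4 + 1/8*y**3 + 1/2*y**2.
  reduce S modulo (f_1, f_2):
  remainder -1/2*x*y - 1/2*x - 3/8*y**4 + 2*y**3 - 5/16*y**2 - 39/16*y + 1/4 ≠ 0; add h_3 = -1/2*x*y - 1/2*x - 3/8*y**4 + 2*y**3 - 5/16*y**2 - 39/16*y + 1/4 to the basis.

S(f_2,h_3): lcm = x*y**2. S = -6*x*y + 1/2*x - 3/4*y**5 + 4*y**4 - 5/8*y**3 - 39/8*y**2 + y + 1/2.
  reduce S modulo (f_1, f_2, h_3):
  remainder 13/2*x - 3/4*y**5 + 17/2*y**4 - 197/8*y**3 - 9/8*y**2 + 121/4*y - 5/2 ≠ 0; add h_4 = 13/2*x - 3/4*y**5 + 17/2*y**4 - 197/8*y**3 - 9/8*y**2 + 121/4*y - 5/2 to the basis.

S(f_2,h_4): lcm = x*y**2. S = -5*x*y + 1/2*x + 3/26*y**7 - 17/13*y**6 + 197/52*y**5 + 9/52*y**4 - 121/26*y**3 + 5/13*y**2 + 1/2*y + 1/2.
  reduce S modulo (f_1, f_2, h_3, h_4):
  remainder 3/26*y**7 - 17/13*y**6 + 115/26*y**5 - 85/26*y**4 - 397/104*y**3 + 58/13*y**2 - 75/104*y + 3/26 ≠ 0; add h_5 = 3/26*y**7 - 17/13*y**6 + 115/26*y**5 - 85/26*y**4 - 397/104*y**3 + 58/13*y**2 - 75/104*y + 3/26 to the basis.

S(h_3,h_4): lcm = x*y. S = x + 3/26*y**6 - 17/13*y**5 + 59/13*y**4 - 199/52*y**3 - 419/104*y**2 + 547/104*y - 1/2.
  reduce S modulo (f_1, f_2, h_3, h_4, h_5):
  remainder 3/26*y**6 - 31/26*y**5 + 42/13*y**4 - 1/26*y**3 - 401/104*y**2 + 63/104*y - 3/26 ≠ 0; add h_6 = 3/26*y**6 - 31/26*y**5 + 42/13*y**4 - 1/26*y**3 - 401/104*y**2 + 63/104*y - 3/26 to the basis.

The other S-polynomials (S(f_1,h_3), S(f_1,h_4), S(f_1,h_5), S(f_2,h_5), S(h_3,h_5), S(h_4,h_5), S(f_1,h_6), S(f_2,h_6), S(h_3,h_6), S(h_4,h_6), S(h_5,h_6)) all reduce to 0 modulo the current basis, so we have a Gröbner basis.
Inter-reduce: drop elements whose leading term is divisible by another's, tail-reduce, and make monic.
Reduced Gröbner basis: {x - 3/26*y**5 + 17/13*y**4 - 197/52*y**3 - 9/52*y**2 + 121/26*y - 5/13, y**6 - 31/3*y**5 + 28*y**4 - 1/3*y**3 - 401/12*y**2 + 21/4*y - 1}.
Label its elements g_1 = x - 3/26*y**5 + 17/13*y**4 - 197/52*y**3 - 9/52*y**2 + 121/26*y - 5/13, g_2 = y**6 - 31/3*y**5 + 28*y**4 - 1/3*y**3 - 401/12*y**2 + 21/4*y - 1.

Reduce p = -11*y**3 + 7*y**2 modulo G:
  leading term y**3: no divisor's leading term divides it; move -11*y**3 to the remainder.
  leading term y**2: no divisor's leading term divides it; move 7*y**2 to the remainder.
  normal form = -11*y**3 + 7*y**2.
The normal form is nonzero, so p ∉ I. Since p minus its normal form lies in I, I + (p) = I + (r) where r = -11*y**3 + 7*y**2; decide whether this ideal is the whole ring.
Run Buchberger on G together with r (pairs among the g_i already reduce to 0 since G is a Gröbner basis):
g_1 = x - 3/26*y**5 + 17/13*y**4 - 197/52*y**3 - 9/52*y**2 + 121/26*y - 5/13, LT = x.
g_2 = y**6 - 31/3*y**5 + 28*y**4 - 1/3*y**3 - 401/12*y**2 + 21/4*y - 1, LT = y**6.
r = -11*y**3 + 7*y**2, LT = y**3.

S(g_2,r): lcm = y**6. S = -320/33*y**5 + 28*y**4 - 1/3*y**3 - 401/12*y**2 + 21/4*y - 1.
  reduce S modulo (g_1, g_2, r):
  remainder -1451735/58564*y**2 + 21/4*y - 1 ≠ 0; add m_4 = -1451735/58564*y**2 + 21/4*y - 1 to the basis.

S(g_2,m_4): lcm = y**6. S = -44081402/4355205*y**5 + 40590016/1451735*y**4 - 1/3*y**3 - 401/12*y**2 + 21/4*y - 1.
  reduce S modulo (g_1, g_2, r, m_4):
  remainder -56128618098/2107534510225*y + 10691165352/2107534510225 ≠ 0; add m_5 = -56128618098/2107534510225*y + 10691165352/2107534510225 to the basis.

S(r,m_4): lcm = y**3. S = -6780074/15969085*y**2 - 58564/1451735*y.
  reduce S modulo (g_1, g_2, r, m_4, m_5):
  remainder -234256/30486435 ≠ 0; add m_6 = -234256/30486435 to the basis.

The other S-polynomials (S(g_1,g_2), S(g_1,r), S(g_1,m_4), S(g_1,m_5), S(g_2,m_5), S(r,m_5), S(m_4,m_5), S(g_1,m_6), S(g_2,m_6), S(r,m_6), S(m_4,m_6), S(m_5,m_6)) all reduce to 0 modulo the current basis, so we have a Gröbner basis.
Inter-reduce: drop elements whose leading term is divisible by another's, tail-reduce, and make monic.
Reduced Gröbner basis: {1}.
The reduced Gröbner basis of I + (p) is {1}: the ideal is the whole ring, so the enlarged system has no common solution — adjoining p is inconsistent.

The remainder on division by a Gröbner basis is unique — it is the normal form.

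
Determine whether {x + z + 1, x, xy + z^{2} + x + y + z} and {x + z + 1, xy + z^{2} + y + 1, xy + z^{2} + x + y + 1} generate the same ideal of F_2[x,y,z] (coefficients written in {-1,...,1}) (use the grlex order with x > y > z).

Since reduced Gröbner bases are canonical representatives of ideals under a given ordering, it suffices to compute and compare them.
Buchberger on the first generating set:
f_1 = x + z + 1, LT = x.
f_2 = x, LT = x.
f_3 = xy + z^{2} + x + y + z, LT = xy.

S(f_1,f_2): lcm = x. S = z + 1.
  leading term z: no divisor's leading term divides it; move z to the remainder.
  leading term 1: no divisor's leading term divides it; move 1 to the remainder.
  remainder z + 1 ≠ 0; add g_4 = z + 1 to the basis.

S(f_1,f_3): lcm = xy. S = yz + z^{2} + x + z.
  leading term yz: subtract (y)·g_4 from yz + z^{2} + x + z → z^{2} + x + y + z
  leading term z^{2}: subtract (z)·g_4 from z^{2} + x + y + z → x + y
  leading term x: subtract (1)·f_1 from x + y → y + z + 1
  leading term y: no divisor's leading term divides it; move y to the remainder.
  leading term z: subtract (1)·g_4 from z + 1 → 0
  remainder y ≠ 0; add g_5 = y to the basis.

The other S-polynomials (S(f_2,f_3), S(f_1,g_4), S(f_2,g_4), S(f_3,g_4), S(f_1,g_5), S(f_2,g_5), S(f_3,g_5), S(g_4,g_5)) all reduce to 0 modulo the current basis, so we have a Gröbner basis.
Inter-reduce: drop elements whose leading term is divisible by another's, tail-reduce, and make monic.
Reduced Gröbner basis: {x, y, z + 1}.

Buchberger on the second generating set:
h_1 = x + z + 1, LT = x.
h_2 = xy + z^{2} + y + 1, LT = xy.
h_3 = xy + z^{2} + x + y + 1, LT = xy.

S(h_1,h_2): lcm = xy. S = yz + z^{2} + 1.
  leading term yz: no divisor's leading term divides it; move yz to the remainder.
  leading term z^{2}: no divisor's leading term divides it; move z^{2} to the remainder.
  leading term 1: no divisor's leading term divides it; move 1 to the remainder.
  remainder yz + z^{2} + 1 ≠ 0; add k_4 = yz + z^{2} + 1 to the basis.

S(h_1,h_3): lcm = xy. S = yz + z^{2} + x + 1.
  leading term yz: subtract (1)·k_4 from yz + z^{2} + x + 1 → x
  leading term x: subtract (1)·h_1 from x → z + 1
  leading term z: no divisor's leading term divides it; move z to the remainder.
  leading term 1: no divisor's leading term divides it; move 1 to the remainder.
  remainder z + 1 ≠ 0; add k_5 = z + 1 to the basis.

S(k_4,k_5): lcm = yz. S = z^{2} + y + 1.
  leading term z^{2}: subtract (z)·k_5 from z^{2} + y + 1 → y + z + 1
  leading term y: no divisor's leading term divides it; move y to the remainder.
  leading term z: subtract (1)·k_5 from z + 1 → 0
  remainder y ≠ 0; add k_6 = y to the basis.

The other S-polynomials (S(h_2,h_3), S(h_1,k_4), S(h_2,k_4), S(h_3,k_4), S(h_1,k_5), S(h_2,k_5), S(h_3,k_5), S(h_1,k_6), S(h_2,k_6), S(h_3,k_6), S(k_4,k_6), S(k_5,k_6)) all reduce to 0 modulo the current basis, so we have a Gröbner basis.
Inter-reduce: drop elements whose leading term is divisible by another's, tail-reduce, and make monic.
Reduced Gröbner basis: {x, y, z + 1}.

Same reduced basis, so the two generating sets span the same ideal.
The same test decides containment: I ⊆ J iff every generator of I reduces to 0 modulo a Gröbner basis of J.

Yes, the ideals are equal.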